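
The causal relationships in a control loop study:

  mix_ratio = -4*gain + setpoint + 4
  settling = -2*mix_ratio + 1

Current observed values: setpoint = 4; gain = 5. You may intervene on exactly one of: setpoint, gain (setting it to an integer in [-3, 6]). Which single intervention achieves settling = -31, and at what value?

Intervening on setpoint: settling = -2*setpoint + 33. Reaching -31 requires setpoint = 32, outside [-3, 6].
Intervening on gain: with other inputs at their observed values, settling = 8*gain - 15. Solving for -31 gives gain = -2, within [-3, 6].

set gain = -2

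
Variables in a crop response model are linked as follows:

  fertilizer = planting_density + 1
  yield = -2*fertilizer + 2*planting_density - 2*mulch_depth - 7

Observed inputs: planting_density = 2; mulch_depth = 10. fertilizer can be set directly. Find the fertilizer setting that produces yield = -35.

Intervening on fertilizer fixes its value directly, overriding its dependence on planting_density.
Substituting into the yield equation gives yield = -2*fertilizer - 23.
Solve -2*fertilizer - 23 = -35: fertilizer = (-35 + 23) / -2 = 6.

fertilizer = 6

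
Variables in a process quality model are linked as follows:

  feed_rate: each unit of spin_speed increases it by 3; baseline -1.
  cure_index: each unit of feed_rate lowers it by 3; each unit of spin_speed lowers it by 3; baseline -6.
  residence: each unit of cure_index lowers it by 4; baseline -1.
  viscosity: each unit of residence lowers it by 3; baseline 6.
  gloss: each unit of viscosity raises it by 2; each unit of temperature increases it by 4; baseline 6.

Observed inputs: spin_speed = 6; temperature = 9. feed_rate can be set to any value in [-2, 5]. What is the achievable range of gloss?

-876 to -372

Intervening on feed_rate fixes its value directly, overriding its dependence on spin_speed.
Substituting into the cure_index equation gives cure_index = -3*feed_rate - 24.
This gives residence = 12*feed_rate + 95.
This gives viscosity = -36*feed_rate - 279.
gloss becomes -72*feed_rate - 516.
Linear in feed_rate, so extremes are at the endpoints: feed_rate = -2 gives gloss = -372; feed_rate = 5 gives gloss = -876.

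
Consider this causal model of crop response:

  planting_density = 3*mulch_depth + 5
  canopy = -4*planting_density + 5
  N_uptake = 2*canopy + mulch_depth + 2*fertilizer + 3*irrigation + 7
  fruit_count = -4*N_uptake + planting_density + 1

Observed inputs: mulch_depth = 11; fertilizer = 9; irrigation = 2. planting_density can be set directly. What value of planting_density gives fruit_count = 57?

Intervening on planting_density fixes its value directly, overriding its dependence on mulch_depth.
Substituting into the N_uptake equation gives N_uptake = -8*planting_density + 52.
Substituting into the fruit_count equation gives fruit_count = 33*planting_density - 207.
Solve 33*planting_density - 207 = 57: planting_density = (57 + 207) / 33 = 8.

planting_density = 8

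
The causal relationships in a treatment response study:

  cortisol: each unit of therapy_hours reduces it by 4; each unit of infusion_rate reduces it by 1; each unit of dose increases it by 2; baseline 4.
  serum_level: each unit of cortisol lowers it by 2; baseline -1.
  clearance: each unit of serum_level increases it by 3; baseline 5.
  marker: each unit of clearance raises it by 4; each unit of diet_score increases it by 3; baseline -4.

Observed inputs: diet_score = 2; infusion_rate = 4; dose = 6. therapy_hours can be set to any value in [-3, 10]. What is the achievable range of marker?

Substituting into the cortisol equation gives cortisol = -4*therapy_hours + 12.
Substituting into the serum_level equation gives serum_level = 8*therapy_hours - 25.
So clearance = 24*therapy_hours - 70.
So marker = 96*therapy_hours - 278.
Linear in therapy_hours, so extremes are at the endpoints: therapy_hours = -3 gives marker = -566; therapy_hours = 10 gives marker = 682.

-566 to 682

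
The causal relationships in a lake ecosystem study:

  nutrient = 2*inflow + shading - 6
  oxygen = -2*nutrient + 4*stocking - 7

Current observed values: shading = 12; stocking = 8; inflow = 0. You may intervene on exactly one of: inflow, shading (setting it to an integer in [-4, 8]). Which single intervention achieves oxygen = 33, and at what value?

Intervening on inflow: oxygen = -4*inflow + 13. Reaching 33 requires inflow = -5, outside [-4, 8].
Intervening on shading: with other inputs at their observed values, oxygen = -2*shading + 37. Solving for 33 gives shading = 2, within [-4, 8].

set shading = 2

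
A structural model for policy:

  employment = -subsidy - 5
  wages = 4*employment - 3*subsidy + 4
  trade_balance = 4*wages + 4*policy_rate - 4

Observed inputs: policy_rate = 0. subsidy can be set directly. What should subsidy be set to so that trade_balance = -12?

subsidy = -2

Substituting into the wages equation gives wages = -7*subsidy - 16.
This gives trade_balance = -28*subsidy - 68.
Solve -28*subsidy - 68 = -12: subsidy = (-12 + 68) / -28 = -2.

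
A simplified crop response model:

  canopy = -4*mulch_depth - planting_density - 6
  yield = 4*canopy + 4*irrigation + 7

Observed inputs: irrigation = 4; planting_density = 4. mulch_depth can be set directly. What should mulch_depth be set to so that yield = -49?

Substituting into the canopy equation gives canopy = -4*mulch_depth - 10.
So yield = -16*mulch_depth - 17.
Solve -16*mulch_depth - 17 = -49: mulch_depth = (-49 + 17) / -16 = 2.

mulch_depth = 2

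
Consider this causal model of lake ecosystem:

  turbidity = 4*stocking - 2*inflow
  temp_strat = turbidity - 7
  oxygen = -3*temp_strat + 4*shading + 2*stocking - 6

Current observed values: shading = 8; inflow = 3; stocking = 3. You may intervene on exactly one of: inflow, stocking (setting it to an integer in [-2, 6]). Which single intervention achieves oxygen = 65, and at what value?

Intervening on inflow: oxygen = 6*inflow + 17. Reaching 65 requires inflow = 8, outside [-2, 6].
Intervening on stocking: with other inputs at their observed values, oxygen = -10*stocking + 65. Solving for 65 gives stocking = 0, within [-2, 6].

set stocking = 0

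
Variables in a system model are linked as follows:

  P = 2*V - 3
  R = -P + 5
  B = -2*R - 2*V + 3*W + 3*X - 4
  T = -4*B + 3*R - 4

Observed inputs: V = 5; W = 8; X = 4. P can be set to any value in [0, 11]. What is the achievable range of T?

-158 to -37

Intervening on P fixes its value directly, overriding its dependence on V.
Substituting into the B equation gives B = 2*P + 12.
This gives T = -11*P - 37.
Linear in P, so extremes are at the endpoints: P = 0 gives T = -37; P = 11 gives T = -158.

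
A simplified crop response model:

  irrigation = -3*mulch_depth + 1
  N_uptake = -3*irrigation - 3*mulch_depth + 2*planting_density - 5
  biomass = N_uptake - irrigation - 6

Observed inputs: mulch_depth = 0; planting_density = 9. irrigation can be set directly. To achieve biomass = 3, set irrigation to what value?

Intervening on irrigation fixes its value directly, overriding its dependence on mulch_depth.
Substituting into the N_uptake equation gives N_uptake = -3*irrigation + 13.
Substituting into the biomass equation gives biomass = -4*irrigation + 7.
Solve -4*irrigation + 7 = 3: irrigation = (3 - 7) / -4 = 1.

irrigation = 1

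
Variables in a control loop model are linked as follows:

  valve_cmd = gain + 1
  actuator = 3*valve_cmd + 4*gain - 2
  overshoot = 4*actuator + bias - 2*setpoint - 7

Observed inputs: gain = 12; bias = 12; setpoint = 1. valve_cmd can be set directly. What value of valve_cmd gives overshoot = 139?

valve_cmd = -4

Intervening on valve_cmd fixes its value directly, overriding its dependence on gain.
Substituting into the actuator equation gives actuator = 3*valve_cmd + 46.
overshoot becomes 12*valve_cmd + 187.
Solve 12*valve_cmd + 187 = 139: valve_cmd = (139 - 187) / 12 = -4.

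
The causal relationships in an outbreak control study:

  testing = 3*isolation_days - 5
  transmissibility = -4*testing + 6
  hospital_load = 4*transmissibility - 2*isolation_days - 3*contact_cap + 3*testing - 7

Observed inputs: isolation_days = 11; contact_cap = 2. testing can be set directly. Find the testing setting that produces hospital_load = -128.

testing = 9

Intervening on testing fixes its value directly, overriding its dependence on isolation_days.
Substituting into the hospital_load equation gives hospital_load = -13*testing - 11.
Solve -13*testing - 11 = -128: testing = (-128 + 11) / -13 = 9.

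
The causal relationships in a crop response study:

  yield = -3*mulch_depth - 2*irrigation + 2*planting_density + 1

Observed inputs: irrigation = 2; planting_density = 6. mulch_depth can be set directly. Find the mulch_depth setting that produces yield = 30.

mulch_depth = -7

Substituting into the yield equation gives yield = -3*mulch_depth + 9.
Solve -3*mulch_depth + 9 = 30: mulch_depth = (30 - 9) / -3 = -7.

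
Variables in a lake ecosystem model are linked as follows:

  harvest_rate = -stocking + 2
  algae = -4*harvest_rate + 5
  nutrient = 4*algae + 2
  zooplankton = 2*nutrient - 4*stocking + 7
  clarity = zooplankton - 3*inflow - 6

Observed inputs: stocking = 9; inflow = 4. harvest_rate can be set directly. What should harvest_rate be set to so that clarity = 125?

Intervening on harvest_rate fixes its value directly, overriding its dependence on stocking.
Substituting into the nutrient equation gives nutrient = -16*harvest_rate + 22.
Substituting into the zooplankton equation gives zooplankton = -32*harvest_rate + 15.
Substituting into the clarity equation gives clarity = -32*harvest_rate - 3.
Solve -32*harvest_rate - 3 = 125: harvest_rate = (125 + 3) / -32 = -4.

harvest_rate = -4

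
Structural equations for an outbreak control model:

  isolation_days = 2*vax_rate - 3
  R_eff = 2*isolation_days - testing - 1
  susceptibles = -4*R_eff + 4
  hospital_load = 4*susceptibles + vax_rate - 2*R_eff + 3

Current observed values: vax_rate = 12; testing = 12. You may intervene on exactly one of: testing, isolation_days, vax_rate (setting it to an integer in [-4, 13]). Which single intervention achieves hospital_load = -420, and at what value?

Intervening on testing: hospital_load = 18*testing - 707. Reaching -420 requires testing = 287/18, not an integer.
Intervening on isolation_days: hospital_load = -36*isolation_days + 265. Reaching -420 requires isolation_days = 685/36, not an integer.
Intervening on vax_rate: with other inputs at their observed values, hospital_load = -71*vax_rate + 361. Solving for -420 gives vax_rate = 11, within [-4, 13].

set vax_rate = 11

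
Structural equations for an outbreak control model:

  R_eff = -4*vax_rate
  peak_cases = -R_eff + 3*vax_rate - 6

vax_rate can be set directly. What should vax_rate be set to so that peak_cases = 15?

Substituting into the peak_cases equation gives peak_cases = 7*vax_rate - 6.
Solve 7*vax_rate - 6 = 15: vax_rate = (15 + 6) / 7 = 3.

vax_rate = 3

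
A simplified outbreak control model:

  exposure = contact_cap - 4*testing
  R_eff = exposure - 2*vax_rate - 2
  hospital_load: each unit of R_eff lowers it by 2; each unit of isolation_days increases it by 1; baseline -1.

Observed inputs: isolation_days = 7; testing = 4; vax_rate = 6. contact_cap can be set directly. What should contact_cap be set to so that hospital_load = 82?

contact_cap = -8

Substituting into the exposure equation gives exposure = contact_cap - 16.
R_eff becomes contact_cap - 30.
Substituting into the hospital_load equation gives hospital_load = -2*contact_cap + 66.
Solve -2*contact_cap + 66 = 82: contact_cap = (82 - 66) / -2 = -8.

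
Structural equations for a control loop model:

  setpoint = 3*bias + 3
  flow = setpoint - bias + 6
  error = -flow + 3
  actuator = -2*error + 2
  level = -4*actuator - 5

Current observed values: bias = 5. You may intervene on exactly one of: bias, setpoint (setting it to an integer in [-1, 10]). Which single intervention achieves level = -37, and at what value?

set setpoint = 5

Intervening on bias: level = -16*bias - 61. Reaching -37 requires bias = -3/2, not an integer.
Intervening on setpoint: with other inputs at their observed values, level = -8*setpoint + 3. Solving for -37 gives setpoint = 5, within [-1, 10].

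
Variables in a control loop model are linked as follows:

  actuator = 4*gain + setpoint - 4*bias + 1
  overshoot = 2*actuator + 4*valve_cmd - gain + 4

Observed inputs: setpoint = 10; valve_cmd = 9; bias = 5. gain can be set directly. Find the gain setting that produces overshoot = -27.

gain = -7

Substituting into the actuator equation gives actuator = 4*gain - 9.
Substituting into the overshoot equation gives overshoot = 7*gain + 22.
Solve 7*gain + 22 = -27: gain = (-27 - 22) / 7 = -7.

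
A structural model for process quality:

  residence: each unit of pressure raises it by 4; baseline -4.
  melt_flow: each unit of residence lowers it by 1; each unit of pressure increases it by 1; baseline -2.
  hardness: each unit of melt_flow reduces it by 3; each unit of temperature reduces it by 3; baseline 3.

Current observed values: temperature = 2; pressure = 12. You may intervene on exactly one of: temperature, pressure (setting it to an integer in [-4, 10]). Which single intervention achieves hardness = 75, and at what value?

set temperature = 10

Intervening on temperature: with other inputs at their observed values, hardness = -3*temperature + 105. Solving for 75 gives temperature = 10, within [-4, 10].
Intervening on pressure: hardness = 9*pressure - 9. Reaching 75 requires pressure = 28/3, not an integer.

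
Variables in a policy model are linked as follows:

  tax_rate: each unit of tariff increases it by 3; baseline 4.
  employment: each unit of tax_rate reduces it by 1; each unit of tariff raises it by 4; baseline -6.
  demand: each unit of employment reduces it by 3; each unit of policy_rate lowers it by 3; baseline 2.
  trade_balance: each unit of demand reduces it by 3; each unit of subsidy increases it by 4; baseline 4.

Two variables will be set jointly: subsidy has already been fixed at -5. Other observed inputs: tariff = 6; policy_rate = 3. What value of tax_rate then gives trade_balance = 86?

tax_rate = 9

With subsidy held at -5:
Intervening on tax_rate fixes its value directly, overriding its dependence on tariff.
Substituting into the employment equation gives employment = -tax_rate + 18.
This gives demand = 3*tax_rate - 61.
Substituting into the trade_balance equation gives trade_balance = -9*tax_rate + 167.
Solve -9*tax_rate + 167 = 86: tax_rate = (86 - 167) / -9 = 9.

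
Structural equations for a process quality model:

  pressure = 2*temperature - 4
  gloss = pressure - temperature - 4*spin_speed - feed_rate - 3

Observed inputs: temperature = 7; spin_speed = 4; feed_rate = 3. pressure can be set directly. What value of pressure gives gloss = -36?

Intervening on pressure fixes its value directly, overriding its dependence on temperature.
Substituting into the gloss equation gives gloss = pressure - 29.
Solve pressure - 29 = -36: pressure = (-36 + 29) / 1 = -7.

pressure = -7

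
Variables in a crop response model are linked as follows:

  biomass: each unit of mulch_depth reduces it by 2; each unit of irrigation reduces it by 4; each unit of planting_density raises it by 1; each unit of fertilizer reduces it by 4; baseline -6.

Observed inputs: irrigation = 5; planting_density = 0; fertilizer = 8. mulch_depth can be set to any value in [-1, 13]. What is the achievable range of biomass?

Substituting into the biomass equation gives biomass = -2*mulch_depth - 58.
Linear in mulch_depth, so extremes are at the endpoints: mulch_depth = -1 gives biomass = -56; mulch_depth = 13 gives biomass = -84.

-84 to -56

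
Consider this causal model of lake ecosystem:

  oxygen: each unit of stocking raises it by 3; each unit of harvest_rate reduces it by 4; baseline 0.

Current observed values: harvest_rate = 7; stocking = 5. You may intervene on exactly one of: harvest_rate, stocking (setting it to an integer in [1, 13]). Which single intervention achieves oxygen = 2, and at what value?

Intervening on harvest_rate: oxygen = -4*harvest_rate + 15. Reaching 2 requires harvest_rate = 13/4, not an integer.
Intervening on stocking: with other inputs at their observed values, oxygen = 3*stocking - 28. Solving for 2 gives stocking = 10, within [1, 13].

set stocking = 10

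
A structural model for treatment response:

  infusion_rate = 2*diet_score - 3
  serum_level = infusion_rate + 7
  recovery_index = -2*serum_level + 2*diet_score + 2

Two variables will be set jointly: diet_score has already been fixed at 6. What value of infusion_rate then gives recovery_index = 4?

infusion_rate = -2

With diet_score held at 6:
Intervening on infusion_rate fixes its value directly, overriding its dependence on diet_score.
Substituting into the recovery_index equation gives recovery_index = -2*infusion_rate.
Solve -2*infusion_rate = 4: infusion_rate = 4 / -2 = -2.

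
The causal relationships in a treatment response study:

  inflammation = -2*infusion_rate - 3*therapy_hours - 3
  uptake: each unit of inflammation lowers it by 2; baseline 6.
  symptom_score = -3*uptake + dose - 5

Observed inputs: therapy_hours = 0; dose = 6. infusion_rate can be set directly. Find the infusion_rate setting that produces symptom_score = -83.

infusion_rate = 4

Substituting into the inflammation equation gives inflammation = -2*infusion_rate - 3.
Substituting into the uptake equation gives uptake = 4*infusion_rate + 12.
This gives symptom_score = -12*infusion_rate - 35.
Solve -12*infusion_rate - 35 = -83: infusion_rate = (-83 + 35) / -12 = 4.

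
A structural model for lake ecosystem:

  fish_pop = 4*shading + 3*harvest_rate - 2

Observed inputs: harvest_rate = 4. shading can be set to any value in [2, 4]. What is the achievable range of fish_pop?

Substituting into the fish_pop equation gives fish_pop = 4*shading + 10.
Linear in shading, so extremes are at the endpoints: shading = 2 gives fish_pop = 18; shading = 4 gives fish_pop = 26.

18 to 26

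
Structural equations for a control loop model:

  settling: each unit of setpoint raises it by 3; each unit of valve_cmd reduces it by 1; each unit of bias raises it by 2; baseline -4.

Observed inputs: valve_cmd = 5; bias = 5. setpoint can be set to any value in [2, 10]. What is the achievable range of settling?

Substituting into the settling equation gives settling = 3*setpoint + 1.
Linear in setpoint, so extremes are at the endpoints: setpoint = 2 gives settling = 7; setpoint = 10 gives settling = 31.

7 to 31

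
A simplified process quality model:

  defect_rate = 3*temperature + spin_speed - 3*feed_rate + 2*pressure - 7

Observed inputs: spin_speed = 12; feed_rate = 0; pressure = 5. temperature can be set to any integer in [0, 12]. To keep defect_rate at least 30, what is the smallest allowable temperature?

Substituting into the defect_rate equation gives defect_rate = 3*temperature + 15.
Require 3*temperature + 15 ≥ 30, so temperature ≥ 5.
The smallest integer in [0, 12] satisfying this is 5.

temperature = 5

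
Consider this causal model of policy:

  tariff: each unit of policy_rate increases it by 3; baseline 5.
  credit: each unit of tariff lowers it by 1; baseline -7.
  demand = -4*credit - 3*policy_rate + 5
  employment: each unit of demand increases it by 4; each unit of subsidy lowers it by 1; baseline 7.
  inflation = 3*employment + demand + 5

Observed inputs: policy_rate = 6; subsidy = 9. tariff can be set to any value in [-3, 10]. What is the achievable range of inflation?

38 to 714

Intervening on tariff fixes its value directly, overriding its dependence on policy_rate.
Substituting into the demand equation gives demand = 4*tariff + 15.
Substituting into the employment equation gives employment = 16*tariff + 58.
Substituting into the inflation equation gives inflation = 52*tariff + 194.
Linear in tariff, so extremes are at the endpoints: tariff = -3 gives inflation = 38; tariff = 10 gives inflation = 714.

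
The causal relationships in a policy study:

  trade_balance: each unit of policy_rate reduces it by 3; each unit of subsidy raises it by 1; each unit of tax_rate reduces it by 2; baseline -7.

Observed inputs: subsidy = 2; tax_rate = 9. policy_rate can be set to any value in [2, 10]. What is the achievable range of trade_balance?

Substituting into the trade_balance equation gives trade_balance = -3*policy_rate - 23.
Linear in policy_rate, so extremes are at the endpoints: policy_rate = 2 gives trade_balance = -29; policy_rate = 10 gives trade_balance = -53.

-53 to -29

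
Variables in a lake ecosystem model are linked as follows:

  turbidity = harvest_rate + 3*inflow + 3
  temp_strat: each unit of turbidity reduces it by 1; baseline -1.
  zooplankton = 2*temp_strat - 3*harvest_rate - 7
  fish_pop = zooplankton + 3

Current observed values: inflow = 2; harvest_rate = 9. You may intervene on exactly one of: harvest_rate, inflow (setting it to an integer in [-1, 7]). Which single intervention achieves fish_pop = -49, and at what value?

set harvest_rate = 5

Intervening on harvest_rate: with other inputs at their observed values, fish_pop = -5*harvest_rate - 24. Solving for -49 gives harvest_rate = 5, within [-1, 7].
Intervening on inflow: fish_pop = -6*inflow - 57. Reaching -49 requires inflow = -4/3, not an integer.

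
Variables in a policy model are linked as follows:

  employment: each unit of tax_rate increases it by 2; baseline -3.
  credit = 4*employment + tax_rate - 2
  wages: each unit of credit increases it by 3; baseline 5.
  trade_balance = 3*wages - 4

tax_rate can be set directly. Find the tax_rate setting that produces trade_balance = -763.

Substituting into the credit equation gives credit = 9*tax_rate - 14.
wages becomes 27*tax_rate - 37.
Substituting into the trade_balance equation gives trade_balance = 81*tax_rate - 115.
Solve 81*tax_rate - 115 = -763: tax_rate = (-763 + 115) / 81 = -8.

tax_rate = -8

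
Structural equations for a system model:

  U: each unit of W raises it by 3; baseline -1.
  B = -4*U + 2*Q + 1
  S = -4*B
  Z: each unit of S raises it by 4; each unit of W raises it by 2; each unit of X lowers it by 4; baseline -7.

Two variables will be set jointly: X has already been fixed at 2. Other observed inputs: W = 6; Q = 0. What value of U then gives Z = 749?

U = 12

With X held at 2:
Intervening on U fixes its value directly, overriding its dependence on W.
Substituting into the B equation gives B = -4*U + 1.
Substituting into the S equation gives S = 16*U - 4.
This gives Z = 64*U - 19.
Solve 64*U - 19 = 749: U = (749 + 19) / 64 = 12.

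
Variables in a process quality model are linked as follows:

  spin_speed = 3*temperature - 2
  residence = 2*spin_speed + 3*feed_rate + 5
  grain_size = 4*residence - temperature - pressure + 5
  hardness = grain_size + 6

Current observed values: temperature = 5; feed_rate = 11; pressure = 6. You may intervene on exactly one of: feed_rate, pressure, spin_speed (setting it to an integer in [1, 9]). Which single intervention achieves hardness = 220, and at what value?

Intervening on feed_rate: with other inputs at their observed values, hardness = 12*feed_rate + 124. Solving for 220 gives feed_rate = 8, within [1, 9].
Intervening on pressure: hardness = -pressure + 262. Reaching 220 requires pressure = 42, outside [1, 9].
Intervening on spin_speed: hardness = 8*spin_speed + 152. Reaching 220 requires spin_speed = 17/2, not an integer.

set feed_rate = 8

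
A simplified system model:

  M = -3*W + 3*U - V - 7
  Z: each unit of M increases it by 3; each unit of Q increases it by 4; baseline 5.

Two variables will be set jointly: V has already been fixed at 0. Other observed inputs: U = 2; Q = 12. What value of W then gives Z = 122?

With V held at 0:
Substituting into the M equation gives M = -3*W - 1.
Substituting into the Z equation gives Z = -9*W + 50.
Solve -9*W + 50 = 122: W = (122 - 50) / -9 = -8.

W = -8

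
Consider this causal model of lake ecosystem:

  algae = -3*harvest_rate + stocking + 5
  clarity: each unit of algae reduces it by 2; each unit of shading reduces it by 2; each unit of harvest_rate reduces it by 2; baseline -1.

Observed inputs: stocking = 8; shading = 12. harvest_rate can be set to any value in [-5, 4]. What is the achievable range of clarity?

-71 to -35

Substituting into the algae equation gives algae = -3*harvest_rate + 13.
clarity becomes 4*harvest_rate - 51.
Linear in harvest_rate, so extremes are at the endpoints: harvest_rate = -5 gives clarity = -71; harvest_rate = 4 gives clarity = -35.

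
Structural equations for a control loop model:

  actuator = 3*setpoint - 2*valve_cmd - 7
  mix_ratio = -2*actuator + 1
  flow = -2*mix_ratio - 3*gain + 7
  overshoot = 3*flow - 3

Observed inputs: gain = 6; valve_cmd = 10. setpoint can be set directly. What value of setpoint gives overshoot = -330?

Substituting into the actuator equation gives actuator = 3*setpoint - 27.
So mix_ratio = -6*setpoint + 55.
flow becomes 12*setpoint - 121.
So overshoot = 36*setpoint - 366.
Solve 36*setpoint - 366 = -330: setpoint = (-330 + 366) / 36 = 1.

setpoint = 1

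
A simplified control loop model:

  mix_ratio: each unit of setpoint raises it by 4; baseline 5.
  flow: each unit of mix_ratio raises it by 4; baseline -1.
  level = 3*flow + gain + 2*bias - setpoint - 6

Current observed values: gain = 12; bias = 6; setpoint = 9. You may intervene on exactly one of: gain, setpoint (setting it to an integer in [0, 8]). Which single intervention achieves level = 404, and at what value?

set setpoint = 7

Intervening on gain: level = gain + 486. Reaching 404 requires gain = -82, outside [0, 8].
Intervening on setpoint: with other inputs at their observed values, level = 47*setpoint + 75. Solving for 404 gives setpoint = 7, within [0, 8].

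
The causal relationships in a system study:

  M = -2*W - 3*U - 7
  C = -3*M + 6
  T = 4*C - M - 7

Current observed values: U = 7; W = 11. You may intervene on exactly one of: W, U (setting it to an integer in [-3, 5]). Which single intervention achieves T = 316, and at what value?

Intervening on W: T = 26*W + 381. Reaching 316 requires W = -5/2, not an integer.
Intervening on U: with other inputs at their observed values, T = 39*U + 394. Solving for 316 gives U = -2, within [-3, 5].

set U = -2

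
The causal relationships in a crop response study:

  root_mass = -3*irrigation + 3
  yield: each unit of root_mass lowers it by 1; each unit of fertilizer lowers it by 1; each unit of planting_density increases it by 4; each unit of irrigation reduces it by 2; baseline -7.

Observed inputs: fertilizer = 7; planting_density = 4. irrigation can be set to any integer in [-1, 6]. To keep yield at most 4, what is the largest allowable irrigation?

Substituting into the yield equation gives yield = irrigation - 1.
Require irrigation - 1 ≤ 4, so irrigation ≤ 5.
The largest integer in [-1, 6] satisfying this is 5.

irrigation = 5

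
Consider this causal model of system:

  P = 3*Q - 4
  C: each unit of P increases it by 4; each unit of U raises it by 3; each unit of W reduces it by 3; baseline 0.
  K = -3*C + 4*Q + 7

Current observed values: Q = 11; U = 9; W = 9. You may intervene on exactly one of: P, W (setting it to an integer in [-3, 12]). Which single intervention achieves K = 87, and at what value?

set P = -3

Intervening on P: with other inputs at their observed values, K = -12*P + 51. Solving for 87 gives P = -3, within [-3, 12].
Intervening on W: K = 9*W - 378. Reaching 87 requires W = 155/3, not an integer.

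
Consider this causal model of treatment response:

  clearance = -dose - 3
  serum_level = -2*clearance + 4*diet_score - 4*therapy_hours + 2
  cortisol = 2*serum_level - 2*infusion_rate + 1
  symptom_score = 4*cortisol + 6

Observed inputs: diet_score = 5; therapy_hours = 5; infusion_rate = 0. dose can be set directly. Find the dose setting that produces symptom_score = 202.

dose = 8

Substituting into the serum_level equation gives serum_level = 2*dose + 8.
cortisol becomes 4*dose + 17.
So symptom_score = 16*dose + 74.
Solve 16*dose + 74 = 202: dose = (202 - 74) / 16 = 8.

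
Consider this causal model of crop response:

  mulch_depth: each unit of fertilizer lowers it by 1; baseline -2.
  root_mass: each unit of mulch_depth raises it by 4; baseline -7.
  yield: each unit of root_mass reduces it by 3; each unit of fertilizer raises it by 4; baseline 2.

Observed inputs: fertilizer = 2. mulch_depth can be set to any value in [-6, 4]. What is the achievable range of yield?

Intervening on mulch_depth fixes its value directly, overriding its dependence on fertilizer.
Substituting into the yield equation gives yield = -12*mulch_depth + 31.
Linear in mulch_depth, so extremes are at the endpoints: mulch_depth = -6 gives yield = 103; mulch_depth = 4 gives yield = -17.

-17 to 103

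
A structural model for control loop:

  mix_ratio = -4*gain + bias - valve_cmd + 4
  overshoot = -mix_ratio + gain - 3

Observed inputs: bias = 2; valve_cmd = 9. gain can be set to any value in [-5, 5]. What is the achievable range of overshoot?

-25 to 25

Substituting into the mix_ratio equation gives mix_ratio = -4*gain - 3.
This gives overshoot = 5*gain.
Linear in gain, so extremes are at the endpoints: gain = -5 gives overshoot = -25; gain = 5 gives overshoot = 25.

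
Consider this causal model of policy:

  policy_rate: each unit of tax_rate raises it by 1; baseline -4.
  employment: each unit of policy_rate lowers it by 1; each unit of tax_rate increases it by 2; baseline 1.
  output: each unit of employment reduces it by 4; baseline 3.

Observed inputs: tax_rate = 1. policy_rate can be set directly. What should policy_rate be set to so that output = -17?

policy_rate = -2

Intervening on policy_rate fixes its value directly, overriding its dependence on tax_rate.
Substituting into the employment equation gives employment = -policy_rate + 3.
output becomes 4*policy_rate - 9.
Solve 4*policy_rate - 9 = -17: policy_rate = (-17 + 9) / 4 = -2.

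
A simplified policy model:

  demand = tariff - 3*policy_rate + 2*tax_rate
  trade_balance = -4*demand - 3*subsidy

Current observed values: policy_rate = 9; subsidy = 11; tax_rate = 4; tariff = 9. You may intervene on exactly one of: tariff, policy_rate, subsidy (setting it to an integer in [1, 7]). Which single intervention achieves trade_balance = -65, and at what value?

set policy_rate = 3

Intervening on tariff: trade_balance = -4*tariff + 43. Reaching -65 requires tariff = 27, outside [1, 7].
Intervening on policy_rate: with other inputs at their observed values, trade_balance = 12*policy_rate - 101. Solving for -65 gives policy_rate = 3, within [1, 7].
Intervening on subsidy: trade_balance = -3*subsidy + 40. Reaching -65 requires subsidy = 35, outside [1, 7].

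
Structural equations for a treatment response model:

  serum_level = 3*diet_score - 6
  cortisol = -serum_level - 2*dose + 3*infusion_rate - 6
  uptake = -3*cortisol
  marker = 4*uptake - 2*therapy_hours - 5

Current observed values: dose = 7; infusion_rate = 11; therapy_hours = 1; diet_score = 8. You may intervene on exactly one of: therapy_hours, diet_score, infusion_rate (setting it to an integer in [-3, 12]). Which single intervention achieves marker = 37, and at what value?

Intervening on therapy_hours: with other inputs at their observed values, marker = -2*therapy_hours + 55. Solving for 37 gives therapy_hours = 9, within [-3, 12].
Intervening on diet_score: marker = 36*diet_score - 235. Reaching 37 requires diet_score = 68/9, not an integer.
Intervening on infusion_rate: marker = -36*infusion_rate + 449. Reaching 37 requires infusion_rate = 103/9, not an integer.

set therapy_hours = 9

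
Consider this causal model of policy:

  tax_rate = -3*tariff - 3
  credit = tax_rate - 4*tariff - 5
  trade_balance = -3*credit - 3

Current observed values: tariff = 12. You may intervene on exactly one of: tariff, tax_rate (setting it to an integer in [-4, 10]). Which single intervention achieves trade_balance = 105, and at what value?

set tariff = 4

Intervening on tariff: with other inputs at their observed values, trade_balance = 21*tariff + 21. Solving for 105 gives tariff = 4, within [-4, 10].
Intervening on tax_rate: trade_balance = -3*tax_rate + 156. Reaching 105 requires tax_rate = 17, outside [-4, 10].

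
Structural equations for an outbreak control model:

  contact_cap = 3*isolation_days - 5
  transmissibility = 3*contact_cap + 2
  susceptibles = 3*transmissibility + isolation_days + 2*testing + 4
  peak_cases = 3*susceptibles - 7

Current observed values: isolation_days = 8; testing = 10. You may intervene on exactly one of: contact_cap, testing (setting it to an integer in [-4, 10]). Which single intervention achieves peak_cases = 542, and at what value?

Intervening on contact_cap: peak_cases = 27*contact_cap + 107. Reaching 542 requires contact_cap = 145/9, not an integer.
Intervening on testing: with other inputs at their observed values, peak_cases = 6*testing + 560. Solving for 542 gives testing = -3, within [-4, 10].

set testing = -3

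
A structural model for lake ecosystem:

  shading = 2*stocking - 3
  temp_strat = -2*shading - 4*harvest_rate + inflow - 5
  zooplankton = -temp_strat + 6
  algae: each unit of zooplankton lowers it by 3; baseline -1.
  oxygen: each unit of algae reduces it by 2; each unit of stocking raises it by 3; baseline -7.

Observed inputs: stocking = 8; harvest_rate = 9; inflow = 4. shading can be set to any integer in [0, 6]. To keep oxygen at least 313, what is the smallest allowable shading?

shading = 3

Intervening on shading fixes its value directly, overriding its dependence on stocking.
Substituting into the temp_strat equation gives temp_strat = -2*shading - 37.
Substituting into the zooplankton equation gives zooplankton = 2*shading + 43.
Substituting into the algae equation gives algae = -6*shading - 130.
oxygen becomes 12*shading + 277.
Require 12*shading + 277 ≥ 313, so shading ≥ 3.
The smallest integer in [0, 6] satisfying this is 3.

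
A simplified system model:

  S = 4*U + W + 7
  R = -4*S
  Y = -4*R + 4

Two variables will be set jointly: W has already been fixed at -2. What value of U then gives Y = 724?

With W held at -2:
Substituting into the S equation gives S = 4*U + 5.
Substituting into the R equation gives R = -16*U - 20.
This gives Y = 64*U + 84.
Solve 64*U + 84 = 724: U = (724 - 84) / 64 = 10.

U = 10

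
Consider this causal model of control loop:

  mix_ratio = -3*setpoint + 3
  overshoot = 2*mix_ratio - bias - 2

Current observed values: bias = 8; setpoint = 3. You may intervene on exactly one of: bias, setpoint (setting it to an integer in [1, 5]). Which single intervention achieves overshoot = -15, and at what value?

set bias = 1

Intervening on bias: with other inputs at their observed values, overshoot = -bias - 14. Solving for -15 gives bias = 1, within [1, 5].
Intervening on setpoint: overshoot = -6*setpoint - 4. Reaching -15 requires setpoint = 11/6, not an integer.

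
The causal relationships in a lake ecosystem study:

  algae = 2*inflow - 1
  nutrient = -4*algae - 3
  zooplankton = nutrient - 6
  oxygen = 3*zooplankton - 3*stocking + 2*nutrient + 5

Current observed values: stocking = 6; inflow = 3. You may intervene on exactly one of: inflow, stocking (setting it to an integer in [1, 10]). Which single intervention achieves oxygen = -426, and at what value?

set inflow = 10

Intervening on inflow: with other inputs at their observed values, oxygen = -40*inflow - 26. Solving for -426 gives inflow = 10, within [1, 10].
Intervening on stocking: oxygen = -3*stocking - 128. Reaching -426 requires stocking = 298/3, not an integer.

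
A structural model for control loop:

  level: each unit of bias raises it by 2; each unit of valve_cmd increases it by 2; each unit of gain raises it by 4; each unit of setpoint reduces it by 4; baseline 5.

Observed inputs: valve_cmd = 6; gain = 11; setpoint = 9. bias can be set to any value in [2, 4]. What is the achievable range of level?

29 to 33

Substituting into the level equation gives level = 2*bias + 25.
Linear in bias, so extremes are at the endpoints: bias = 2 gives level = 29; bias = 4 gives level = 33.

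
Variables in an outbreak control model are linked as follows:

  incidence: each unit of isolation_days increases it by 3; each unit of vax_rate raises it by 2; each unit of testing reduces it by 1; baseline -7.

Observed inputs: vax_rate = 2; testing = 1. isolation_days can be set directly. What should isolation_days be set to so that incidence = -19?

isolation_days = -5

Substituting into the incidence equation gives incidence = 3*isolation_days - 4.
Solve 3*isolation_days - 4 = -19: isolation_days = (-19 + 4) / 3 = -5.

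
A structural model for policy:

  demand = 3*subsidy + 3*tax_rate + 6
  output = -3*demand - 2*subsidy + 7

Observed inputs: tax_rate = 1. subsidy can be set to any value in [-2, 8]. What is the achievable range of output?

Substituting into the demand equation gives demand = 3*subsidy + 9.
This gives output = -11*subsidy - 20.
Linear in subsidy, so extremes are at the endpoints: subsidy = -2 gives output = 2; subsidy = 8 gives output = -108.

-108 to 2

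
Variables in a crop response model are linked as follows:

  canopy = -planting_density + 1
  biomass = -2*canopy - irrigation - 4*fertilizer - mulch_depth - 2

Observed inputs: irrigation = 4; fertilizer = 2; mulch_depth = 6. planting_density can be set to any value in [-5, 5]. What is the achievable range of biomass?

Substituting into the biomass equation gives biomass = 2*planting_density - 22.
Linear in planting_density, so extremes are at the endpoints: planting_density = -5 gives biomass = -32; planting_density = 5 gives biomass = -12.

-32 to -12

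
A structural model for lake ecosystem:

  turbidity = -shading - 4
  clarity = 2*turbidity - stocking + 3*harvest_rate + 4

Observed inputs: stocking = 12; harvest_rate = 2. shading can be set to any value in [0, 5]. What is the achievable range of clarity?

-20 to -10

Substituting into the clarity equation gives clarity = -2*shading - 10.
Linear in shading, so extremes are at the endpoints: shading = 0 gives clarity = -10; shading = 5 gives clarity = -20.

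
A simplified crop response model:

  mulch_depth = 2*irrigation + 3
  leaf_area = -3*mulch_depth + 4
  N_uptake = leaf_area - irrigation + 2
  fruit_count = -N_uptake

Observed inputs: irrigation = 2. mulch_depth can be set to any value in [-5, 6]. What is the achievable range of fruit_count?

Intervening on mulch_depth fixes its value directly, overriding its dependence on irrigation.
Substituting into the N_uptake equation gives N_uptake = -3*mulch_depth + 4.
Substituting into the fruit_count equation gives fruit_count = 3*mulch_depth - 4.
Linear in mulch_depth, so extremes are at the endpoints: mulch_depth = -5 gives fruit_count = -19; mulch_depth = 6 gives fruit_count = 14.

-19 to 14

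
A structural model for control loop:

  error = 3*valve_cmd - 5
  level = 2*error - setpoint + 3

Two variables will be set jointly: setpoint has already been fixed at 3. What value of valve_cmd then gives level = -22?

With setpoint held at 3:
Substituting into the level equation gives level = 6*valve_cmd - 10.
Solve 6*valve_cmd - 10 = -22: valve_cmd = (-22 + 10) / 6 = -2.

valve_cmd = -2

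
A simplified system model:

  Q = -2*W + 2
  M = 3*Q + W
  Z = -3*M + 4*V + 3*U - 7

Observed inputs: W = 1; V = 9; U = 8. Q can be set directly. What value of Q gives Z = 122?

Intervening on Q fixes its value directly, overriding its dependence on W.
Substituting into the M equation gives M = 3*Q + 1.
This gives Z = -9*Q + 50.
Solve -9*Q + 50 = 122: Q = (122 - 50) / -9 = -8.

Q = -8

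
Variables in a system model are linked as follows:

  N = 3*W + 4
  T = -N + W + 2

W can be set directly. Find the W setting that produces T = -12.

W = 5

Substituting into the T equation gives T = -2*W - 2.
Solve -2*W - 2 = -12: W = (-12 + 2) / -2 = 5.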